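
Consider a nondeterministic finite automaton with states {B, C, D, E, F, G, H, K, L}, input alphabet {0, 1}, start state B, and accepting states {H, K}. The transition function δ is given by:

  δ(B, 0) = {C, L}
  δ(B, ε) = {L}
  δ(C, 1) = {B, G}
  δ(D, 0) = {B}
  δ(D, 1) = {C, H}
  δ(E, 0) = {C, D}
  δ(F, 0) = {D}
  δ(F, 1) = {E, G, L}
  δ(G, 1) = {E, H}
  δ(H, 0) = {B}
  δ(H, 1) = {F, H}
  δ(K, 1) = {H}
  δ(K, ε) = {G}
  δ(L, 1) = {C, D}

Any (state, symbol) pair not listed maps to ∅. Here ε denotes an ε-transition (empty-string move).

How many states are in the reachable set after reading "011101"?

6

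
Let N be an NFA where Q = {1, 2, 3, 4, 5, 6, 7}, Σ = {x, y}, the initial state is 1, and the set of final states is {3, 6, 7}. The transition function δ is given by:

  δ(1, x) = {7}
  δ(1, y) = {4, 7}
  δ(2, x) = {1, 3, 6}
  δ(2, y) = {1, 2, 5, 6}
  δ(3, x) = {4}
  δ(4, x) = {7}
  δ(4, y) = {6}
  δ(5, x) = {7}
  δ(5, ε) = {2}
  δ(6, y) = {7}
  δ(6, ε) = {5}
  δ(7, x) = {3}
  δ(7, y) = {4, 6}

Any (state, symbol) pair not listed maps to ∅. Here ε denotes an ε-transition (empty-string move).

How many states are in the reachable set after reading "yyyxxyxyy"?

Start in {1}.
Read 'y': 1→{4, 7}; now {4, 7}.
Read 'y': 4→{6}, 7→{4, 6}; union {4, 6}; ε-closure = {2, 4, 5, 6}.
Read 'y': 2→{1, 2, 5, 6}, 4→{6}, 5→∅, 6→{7}; now {1, 2, 5, 6, 7}.
Read 'x': 1→{7}, 2→{1, 3, 6}, 5→{7}, 6→∅, 7→{3}; union {1, 3, 6, 7}; ε-closure = {1, 2, 3, 5, 6, 7}.
Read 'x': 1→{7}, 2→{1, 3, 6}, 3→{4}, 5→{7}, 6→∅, 7→{3}; union {1, 3, 4, 6, 7}; ε-closure = {1, 2, 3, 4, 5, 6, 7}.
Read 'y': 1→{4, 7}, 2→{1, 2, 5, 6}, 3→∅, 4→{6}, 5→∅, 6→{7}, 7→{4, 6}; now {1, 2, 4, 5, 6, 7}.
Read 'x': 1→{7}, 2→{1, 3, 6}, 4→{7}, 5→{7}, 6→∅, 7→{3}; union {1, 3, 6, 7}; ε-closure = {1, 2, 3, 5, 6, 7}.
Read 'y': 1→{4, 7}, 2→{1, 2, 5, 6}, 3→∅, 5→∅, 6→{7}, 7→{4, 6}; now {1, 2, 4, 5, 6, 7}.
Read 'y': 1→{4, 7}, 2→{1, 2, 5, 6}, 4→{6}, 5→∅, 6→{7}, 7→{4, 6}; now {1, 2, 4, 5, 6, 7}.
That set has 6 states.

6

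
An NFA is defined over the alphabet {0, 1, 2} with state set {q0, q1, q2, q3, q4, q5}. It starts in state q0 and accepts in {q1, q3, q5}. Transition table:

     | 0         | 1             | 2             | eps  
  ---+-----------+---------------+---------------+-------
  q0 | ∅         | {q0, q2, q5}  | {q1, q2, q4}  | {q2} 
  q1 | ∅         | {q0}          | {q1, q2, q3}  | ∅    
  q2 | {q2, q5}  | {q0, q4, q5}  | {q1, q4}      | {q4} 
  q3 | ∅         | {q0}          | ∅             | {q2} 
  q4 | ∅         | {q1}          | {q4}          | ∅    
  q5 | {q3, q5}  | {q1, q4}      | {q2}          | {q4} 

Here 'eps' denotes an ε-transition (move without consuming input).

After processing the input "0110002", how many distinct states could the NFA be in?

3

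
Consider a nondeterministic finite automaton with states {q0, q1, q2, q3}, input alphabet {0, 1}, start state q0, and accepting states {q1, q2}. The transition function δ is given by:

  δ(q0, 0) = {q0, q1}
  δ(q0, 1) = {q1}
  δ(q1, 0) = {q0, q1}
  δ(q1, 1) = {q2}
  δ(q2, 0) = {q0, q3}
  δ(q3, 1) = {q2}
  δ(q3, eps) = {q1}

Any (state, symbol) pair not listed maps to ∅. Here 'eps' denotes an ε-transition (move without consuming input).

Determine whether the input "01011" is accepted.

Yes

Start in {q0}.
Read '0': q0→{q0, q1}; now {q0, q1}.
Read '1': q0→{q1}, q1→{q2}; now {q1, q2}.
Read '0': q1→{q0, q1}, q2→{q0, q3}; now {q0, q1, q3}.
Read '1': q0→{q1}, q1→{q2}, q3→{q2}; now {q1, q2}.
Read '1': q1→{q2}, q2→∅; now {q2}.
The final set {q2} contains the accepting state q2.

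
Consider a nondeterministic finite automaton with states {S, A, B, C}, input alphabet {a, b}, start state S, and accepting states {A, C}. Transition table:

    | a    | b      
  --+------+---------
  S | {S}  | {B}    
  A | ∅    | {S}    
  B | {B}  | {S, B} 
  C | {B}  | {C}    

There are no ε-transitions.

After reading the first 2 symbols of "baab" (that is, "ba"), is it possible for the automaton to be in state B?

Yes

Start in {S}.
Read 'b': {S} → {B}.
Read 'a': {B} → {B}.
State B is in {B}.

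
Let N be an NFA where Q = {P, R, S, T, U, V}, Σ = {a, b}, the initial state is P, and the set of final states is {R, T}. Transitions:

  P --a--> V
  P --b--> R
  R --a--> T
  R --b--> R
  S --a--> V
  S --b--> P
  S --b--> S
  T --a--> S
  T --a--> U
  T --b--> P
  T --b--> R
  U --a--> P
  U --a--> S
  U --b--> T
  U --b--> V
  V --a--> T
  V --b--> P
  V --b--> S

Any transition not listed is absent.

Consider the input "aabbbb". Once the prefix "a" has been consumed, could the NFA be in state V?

Start in {P}.
Read 'a': P→{V}; now {V}.
State V is in {V}.

Yes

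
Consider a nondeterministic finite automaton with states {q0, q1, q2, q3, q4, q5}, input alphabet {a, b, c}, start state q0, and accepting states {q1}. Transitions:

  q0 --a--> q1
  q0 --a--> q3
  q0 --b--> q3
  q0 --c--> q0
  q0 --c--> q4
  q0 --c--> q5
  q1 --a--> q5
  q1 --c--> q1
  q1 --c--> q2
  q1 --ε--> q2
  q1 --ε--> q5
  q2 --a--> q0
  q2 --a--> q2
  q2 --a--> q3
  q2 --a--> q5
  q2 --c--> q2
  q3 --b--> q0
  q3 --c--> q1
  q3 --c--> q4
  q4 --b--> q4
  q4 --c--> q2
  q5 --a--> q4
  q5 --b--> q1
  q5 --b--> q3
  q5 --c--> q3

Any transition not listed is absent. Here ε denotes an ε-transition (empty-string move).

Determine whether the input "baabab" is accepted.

Start in {q0}.
Read 'b': {q0} → {q3}.
Read 'a': {q3} → ∅.
The set is empty and remains empty for the remaining 4 symbols.
The final set ∅ contains no accepting state.

No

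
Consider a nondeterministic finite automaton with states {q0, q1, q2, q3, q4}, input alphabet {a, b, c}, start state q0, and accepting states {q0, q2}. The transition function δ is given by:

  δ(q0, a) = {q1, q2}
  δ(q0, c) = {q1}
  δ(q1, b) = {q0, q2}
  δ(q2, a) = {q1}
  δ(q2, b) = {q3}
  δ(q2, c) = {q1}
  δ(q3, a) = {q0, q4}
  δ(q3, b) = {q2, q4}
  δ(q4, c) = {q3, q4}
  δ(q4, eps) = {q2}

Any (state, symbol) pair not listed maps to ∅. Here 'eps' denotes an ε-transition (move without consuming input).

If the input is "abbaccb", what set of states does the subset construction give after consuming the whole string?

Start in {q0}.
Read 'a': {q0} → {q1, q2}.
Read 'b': {q1, q2} → {q0, q2, q3}.
Read 'b': {q0, q2, q3} → {q2, q3, q4}.
Read 'a': {q2, q3, q4} → {q0, q1, q2, q4}.
Read 'c': {q0, q1, q2, q4} → {q1, q2, q3, q4}.
Read 'c': {q1, q2, q3, q4} → {q1, q2, q3, q4}.
Read 'b': {q1, q2, q3, q4} → {q0, q2, q3, q4}.

{q0, q2, q3, q4}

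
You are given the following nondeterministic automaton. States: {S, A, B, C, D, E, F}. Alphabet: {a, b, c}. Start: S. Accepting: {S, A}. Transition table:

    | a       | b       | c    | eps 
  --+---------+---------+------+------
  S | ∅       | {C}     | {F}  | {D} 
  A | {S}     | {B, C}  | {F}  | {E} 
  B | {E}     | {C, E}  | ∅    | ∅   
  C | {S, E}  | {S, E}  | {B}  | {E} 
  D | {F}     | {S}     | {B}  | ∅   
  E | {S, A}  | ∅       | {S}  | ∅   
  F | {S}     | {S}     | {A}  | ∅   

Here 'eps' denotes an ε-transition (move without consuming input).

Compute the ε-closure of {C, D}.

Begin with {C, D}.
ε-move C → E; add E.

{C, D, E}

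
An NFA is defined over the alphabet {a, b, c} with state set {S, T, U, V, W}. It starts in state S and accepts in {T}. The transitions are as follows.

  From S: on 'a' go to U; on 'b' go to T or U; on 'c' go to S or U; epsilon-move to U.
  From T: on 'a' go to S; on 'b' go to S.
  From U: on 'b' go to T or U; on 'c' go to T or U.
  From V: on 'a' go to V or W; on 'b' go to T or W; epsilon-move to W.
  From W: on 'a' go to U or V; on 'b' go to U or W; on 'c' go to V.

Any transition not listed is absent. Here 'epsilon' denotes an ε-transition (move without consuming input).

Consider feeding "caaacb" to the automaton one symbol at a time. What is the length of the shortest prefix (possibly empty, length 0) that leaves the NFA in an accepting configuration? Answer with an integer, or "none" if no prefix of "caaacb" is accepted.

1

Start: ε-closure({S}) = {S, U}.
Read 'c': {S, U} → {S, T, U}.
None of the earlier sets intersect F, but {S, T, U} does.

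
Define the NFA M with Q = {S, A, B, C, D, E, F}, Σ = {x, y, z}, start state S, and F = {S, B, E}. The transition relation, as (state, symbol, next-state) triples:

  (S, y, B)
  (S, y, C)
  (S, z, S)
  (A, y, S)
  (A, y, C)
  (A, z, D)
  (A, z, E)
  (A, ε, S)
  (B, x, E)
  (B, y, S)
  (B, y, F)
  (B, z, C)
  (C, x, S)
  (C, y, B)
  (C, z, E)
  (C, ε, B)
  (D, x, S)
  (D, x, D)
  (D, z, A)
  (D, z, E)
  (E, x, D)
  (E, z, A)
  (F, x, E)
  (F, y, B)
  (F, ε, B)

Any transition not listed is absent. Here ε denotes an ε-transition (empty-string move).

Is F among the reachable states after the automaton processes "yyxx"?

No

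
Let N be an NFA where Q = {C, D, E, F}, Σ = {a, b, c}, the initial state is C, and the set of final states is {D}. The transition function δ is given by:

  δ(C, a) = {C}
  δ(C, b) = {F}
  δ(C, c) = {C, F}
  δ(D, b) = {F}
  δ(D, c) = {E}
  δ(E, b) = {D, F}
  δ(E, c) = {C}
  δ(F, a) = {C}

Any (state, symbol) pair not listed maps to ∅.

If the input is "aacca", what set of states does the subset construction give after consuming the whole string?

{C}

Start in {C}.
Read 'a': {C} → {C}.
Read 'a': {C} → {C}.
Read 'c': {C} → {C, F}.
Read 'c': {C, F} → {C, F}.
Read 'a': {C, F} → {C}.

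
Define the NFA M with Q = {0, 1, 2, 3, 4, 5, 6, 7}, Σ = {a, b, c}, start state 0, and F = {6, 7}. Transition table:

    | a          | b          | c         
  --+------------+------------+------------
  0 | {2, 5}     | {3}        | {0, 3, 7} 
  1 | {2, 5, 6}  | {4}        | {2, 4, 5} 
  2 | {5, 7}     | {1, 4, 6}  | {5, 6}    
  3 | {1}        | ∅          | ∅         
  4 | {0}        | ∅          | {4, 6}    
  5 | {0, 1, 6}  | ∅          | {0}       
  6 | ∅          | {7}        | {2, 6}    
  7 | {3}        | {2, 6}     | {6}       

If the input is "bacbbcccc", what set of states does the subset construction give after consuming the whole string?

Start in {0}.
Read 'b': {0} → {3}.
Read 'a': {3} → {1}.
Read 'c': {1} → {2, 4, 5}.
Read 'b': {2, 4, 5} → {1, 4, 6}.
Read 'b': {1, 4, 6} → {4, 7}.
Read 'c': {4, 7} → {4, 6}.
Read 'c': {4, 6} → {2, 4, 6}.
Read 'c': {2, 4, 6} → {2, 4, 5, 6}.
Read 'c': {2, 4, 5, 6} → {0, 2, 4, 5, 6}.

{0, 2, 4, 5, 6}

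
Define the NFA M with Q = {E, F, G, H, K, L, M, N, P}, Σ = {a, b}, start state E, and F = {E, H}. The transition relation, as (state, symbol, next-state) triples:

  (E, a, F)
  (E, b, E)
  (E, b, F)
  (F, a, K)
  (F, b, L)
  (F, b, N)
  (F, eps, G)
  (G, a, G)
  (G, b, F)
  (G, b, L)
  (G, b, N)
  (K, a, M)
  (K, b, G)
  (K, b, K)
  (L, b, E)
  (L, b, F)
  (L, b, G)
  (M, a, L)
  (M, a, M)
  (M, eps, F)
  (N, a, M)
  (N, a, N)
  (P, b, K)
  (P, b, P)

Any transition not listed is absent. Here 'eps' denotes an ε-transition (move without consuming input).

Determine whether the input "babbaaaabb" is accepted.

Yes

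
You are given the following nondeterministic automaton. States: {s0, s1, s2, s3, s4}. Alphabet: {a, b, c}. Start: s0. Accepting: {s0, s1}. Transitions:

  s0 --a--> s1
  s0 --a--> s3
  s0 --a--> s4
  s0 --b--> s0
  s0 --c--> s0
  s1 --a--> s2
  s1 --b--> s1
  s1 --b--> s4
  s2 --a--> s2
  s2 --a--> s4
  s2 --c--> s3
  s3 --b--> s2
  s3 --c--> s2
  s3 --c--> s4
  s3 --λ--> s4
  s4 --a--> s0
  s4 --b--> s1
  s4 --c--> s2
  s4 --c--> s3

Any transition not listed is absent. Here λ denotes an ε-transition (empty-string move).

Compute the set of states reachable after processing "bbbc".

Start in {s0}.
Read 'b': {s0} → {s0}.
Read 'b': {s0} → {s0}.
Read 'b': {s0} → {s0}.
Read 'c': {s0} → {s0}.

{s0}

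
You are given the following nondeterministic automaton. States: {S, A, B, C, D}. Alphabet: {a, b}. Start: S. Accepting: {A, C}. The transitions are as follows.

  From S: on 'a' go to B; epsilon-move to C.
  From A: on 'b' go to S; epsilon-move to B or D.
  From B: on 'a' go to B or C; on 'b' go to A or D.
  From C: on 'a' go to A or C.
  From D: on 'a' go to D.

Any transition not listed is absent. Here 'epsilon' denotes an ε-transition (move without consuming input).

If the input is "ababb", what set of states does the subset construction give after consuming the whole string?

{S, A, B, C, D}

Start: ε-closure({S}) = {S, C}.
Read 'a': S→{B}, C→{A, C}; union {A, B, C}; ε-closure = {A, B, C, D}.
Read 'b': A→{S}, B→{A, D}, C→∅, D→∅; union {S, A, D}; ε-closure = {S, A, B, C, D}.
Read 'a': S→{B}, A→∅, B→{B, C}, C→{A, C}, D→{D}; now {A, B, C, D}.
Read 'b': A→{S}, B→{A, D}, C→∅, D→∅; union {S, A, D}; ε-closure = {S, A, B, C, D}.
Read 'b': S→∅, A→{S}, B→{A, D}, C→∅, D→∅; union {S, A, D}; ε-closure = {S, A, B, C, D}.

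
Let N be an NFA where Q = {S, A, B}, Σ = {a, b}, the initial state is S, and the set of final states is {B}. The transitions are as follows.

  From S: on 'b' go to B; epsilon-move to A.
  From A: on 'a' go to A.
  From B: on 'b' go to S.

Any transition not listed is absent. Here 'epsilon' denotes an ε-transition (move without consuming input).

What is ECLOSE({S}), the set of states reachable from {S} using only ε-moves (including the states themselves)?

Begin with {S}.
ε-move S → A; add A.

{S, A}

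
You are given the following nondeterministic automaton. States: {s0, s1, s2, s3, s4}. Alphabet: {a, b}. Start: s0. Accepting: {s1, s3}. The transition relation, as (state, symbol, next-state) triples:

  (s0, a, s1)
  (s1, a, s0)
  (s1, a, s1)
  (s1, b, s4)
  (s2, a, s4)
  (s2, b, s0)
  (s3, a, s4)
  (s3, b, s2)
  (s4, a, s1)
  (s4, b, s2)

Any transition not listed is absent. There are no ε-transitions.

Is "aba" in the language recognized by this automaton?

Yes

Start in {s0}.
Read 'a': s0→{s1}; now {s1}.
Read 'b': s1→{s4}; now {s4}.
Read 'a': s4→{s1}; now {s1}.
The final set {s1} contains the accepting state s1.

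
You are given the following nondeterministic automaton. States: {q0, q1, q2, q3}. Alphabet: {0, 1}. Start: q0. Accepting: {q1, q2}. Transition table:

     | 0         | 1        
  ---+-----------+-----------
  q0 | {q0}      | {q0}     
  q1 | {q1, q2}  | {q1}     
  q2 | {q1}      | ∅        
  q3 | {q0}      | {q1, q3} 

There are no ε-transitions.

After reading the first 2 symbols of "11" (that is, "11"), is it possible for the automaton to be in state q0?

Yes

Start in {q0}.
Read '1': q0→{q0}; now {q0}.
Read '1': q0→{q0}; now {q0}.
State q0 is in {q0}.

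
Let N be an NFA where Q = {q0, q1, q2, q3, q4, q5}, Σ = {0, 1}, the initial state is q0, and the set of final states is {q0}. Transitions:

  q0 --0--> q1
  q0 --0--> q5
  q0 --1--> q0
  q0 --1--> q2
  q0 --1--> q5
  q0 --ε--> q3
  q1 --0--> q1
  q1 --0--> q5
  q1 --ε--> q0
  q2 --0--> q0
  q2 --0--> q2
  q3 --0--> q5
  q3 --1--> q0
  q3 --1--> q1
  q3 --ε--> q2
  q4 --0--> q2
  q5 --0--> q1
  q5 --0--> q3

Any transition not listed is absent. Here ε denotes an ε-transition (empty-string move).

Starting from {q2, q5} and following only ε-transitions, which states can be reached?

Begin with {q2, q5}.
No ε-moves leave this set, so the closure equals the set itself.

{q2, q5}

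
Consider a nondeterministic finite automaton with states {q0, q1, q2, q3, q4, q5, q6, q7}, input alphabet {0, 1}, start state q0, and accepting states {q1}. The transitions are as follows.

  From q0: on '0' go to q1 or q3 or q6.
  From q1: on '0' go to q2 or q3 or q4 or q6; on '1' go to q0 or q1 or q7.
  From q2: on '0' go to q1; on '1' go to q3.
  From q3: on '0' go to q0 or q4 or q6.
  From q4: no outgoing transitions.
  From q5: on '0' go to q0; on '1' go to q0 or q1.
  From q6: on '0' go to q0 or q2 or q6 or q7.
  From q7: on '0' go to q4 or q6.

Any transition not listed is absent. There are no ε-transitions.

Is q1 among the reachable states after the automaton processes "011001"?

Start in {q0}.
Read '0': q0→{q1, q3, q6}; now {q1, q3, q6}.
Read '1': q1→{q0, q1, q7}, q3→∅, q6→∅; now {q0, q1, q7}.
Read '1': q0→∅, q1→{q0, q1, q7}, q7→∅; now {q0, q1, q7}.
Read '0': q0→{q1, q3, q6}, q1→{q2, q3, q4, q6}, q7→{q4, q6}; now {q1, q2, q3, q4, q6}.
Read '0': q1→{q2, q3, q4, q6}, q2→{q1}, q3→{q0, q4, q6}, q4→∅, q6→{q0, q2, q6, q7}; now {q0, q1, q2, q3, q4, q6, q7}.
Read '1': q0→∅, q1→{q0, q1, q7}, q2→{q3}, q3→∅, q4→∅, q6→∅, q7→∅; now {q0, q1, q3, q7}.
State q1 is in {q0, q1, q3, q7}.

Yes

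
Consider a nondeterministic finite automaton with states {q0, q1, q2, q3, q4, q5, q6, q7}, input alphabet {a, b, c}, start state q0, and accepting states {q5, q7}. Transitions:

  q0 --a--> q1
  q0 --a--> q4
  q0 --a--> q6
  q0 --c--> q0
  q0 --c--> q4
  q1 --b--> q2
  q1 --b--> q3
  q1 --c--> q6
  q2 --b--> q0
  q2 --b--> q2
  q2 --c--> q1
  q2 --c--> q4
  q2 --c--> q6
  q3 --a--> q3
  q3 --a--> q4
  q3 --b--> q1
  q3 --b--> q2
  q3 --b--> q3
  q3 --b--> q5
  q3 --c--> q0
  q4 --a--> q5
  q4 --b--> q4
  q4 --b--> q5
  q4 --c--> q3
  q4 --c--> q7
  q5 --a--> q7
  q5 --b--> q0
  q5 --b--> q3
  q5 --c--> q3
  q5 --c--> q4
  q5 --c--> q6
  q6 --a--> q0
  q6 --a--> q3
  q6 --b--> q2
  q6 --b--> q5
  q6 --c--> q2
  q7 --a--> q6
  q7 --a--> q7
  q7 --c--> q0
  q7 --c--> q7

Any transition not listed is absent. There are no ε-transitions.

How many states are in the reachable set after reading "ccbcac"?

Start in {q0}.
Read 'c': q0→{q0, q4}; now {q0, q4}.
Read 'c': q0→{q0, q4}, q4→{q3, q7}; now {q0, q3, q4, q7}.
Read 'b': q0→∅, q3→{q1, q2, q3, q5}, q4→{q4, q5}, q7→∅; now {q1, q2, q3, q4, q5}.
Read 'c': q1→{q6}, q2→{q1, q4, q6}, q3→{q0}, q4→{q3, q7}, q5→{q3, q4, q6}; now {q0, q1, q3, q4, q6, q7}.
Read 'a': q0→{q1, q4, q6}, q1→∅, q3→{q3, q4}, q4→{q5}, q6→{q0, q3}, q7→{q6, q7}; now {q0, q1, q3, q4, q5, q6, q7}.
Read 'c': q0→{q0, q4}, q1→{q6}, q3→{q0}, q4→{q3, q7}, q5→{q3, q4, q6}, q6→{q2}, q7→{q0, q7}; now {q0, q2, q3, q4, q6, q7}.
That set has 6 states.

6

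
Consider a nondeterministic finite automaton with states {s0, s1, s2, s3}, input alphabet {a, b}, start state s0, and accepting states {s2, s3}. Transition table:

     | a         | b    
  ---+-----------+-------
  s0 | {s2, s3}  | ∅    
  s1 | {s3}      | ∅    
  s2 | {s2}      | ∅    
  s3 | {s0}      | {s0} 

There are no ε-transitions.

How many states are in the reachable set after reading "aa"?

2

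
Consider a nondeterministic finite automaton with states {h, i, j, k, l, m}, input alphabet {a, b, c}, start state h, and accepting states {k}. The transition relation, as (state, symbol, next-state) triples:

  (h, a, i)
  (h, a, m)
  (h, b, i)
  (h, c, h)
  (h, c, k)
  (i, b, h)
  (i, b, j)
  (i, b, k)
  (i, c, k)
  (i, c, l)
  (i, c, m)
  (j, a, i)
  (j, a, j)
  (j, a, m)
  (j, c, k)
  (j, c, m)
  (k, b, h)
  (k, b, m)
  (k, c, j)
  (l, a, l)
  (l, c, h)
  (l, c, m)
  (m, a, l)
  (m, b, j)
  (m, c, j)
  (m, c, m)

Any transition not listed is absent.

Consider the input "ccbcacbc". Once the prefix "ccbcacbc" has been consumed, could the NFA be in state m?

Yes

Start in {h}.
Read 'c': {h} → {h, k}.
Read 'c': {h, k} → {h, j, k}.
Read 'b': {h, j, k} → {h, i, m}.
Read 'c': {h, i, m} → {h, j, k, l, m}.
Read 'a': {h, j, k, l, m} → {i, j, l, m}.
Read 'c': {i, j, l, m} → {h, j, k, l, m}.
Read 'b': {h, j, k, l, m} → {h, i, j, m}.
Read 'c': {h, i, j, m} → {h, j, k, l, m}.
State m is in {h, j, k, l, m}.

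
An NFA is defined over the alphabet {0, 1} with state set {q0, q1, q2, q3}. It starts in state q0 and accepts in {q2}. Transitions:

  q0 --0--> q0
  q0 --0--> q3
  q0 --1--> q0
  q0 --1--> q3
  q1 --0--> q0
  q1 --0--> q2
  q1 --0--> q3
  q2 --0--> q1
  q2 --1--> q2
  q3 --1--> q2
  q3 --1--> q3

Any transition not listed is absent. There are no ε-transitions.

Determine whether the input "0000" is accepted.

No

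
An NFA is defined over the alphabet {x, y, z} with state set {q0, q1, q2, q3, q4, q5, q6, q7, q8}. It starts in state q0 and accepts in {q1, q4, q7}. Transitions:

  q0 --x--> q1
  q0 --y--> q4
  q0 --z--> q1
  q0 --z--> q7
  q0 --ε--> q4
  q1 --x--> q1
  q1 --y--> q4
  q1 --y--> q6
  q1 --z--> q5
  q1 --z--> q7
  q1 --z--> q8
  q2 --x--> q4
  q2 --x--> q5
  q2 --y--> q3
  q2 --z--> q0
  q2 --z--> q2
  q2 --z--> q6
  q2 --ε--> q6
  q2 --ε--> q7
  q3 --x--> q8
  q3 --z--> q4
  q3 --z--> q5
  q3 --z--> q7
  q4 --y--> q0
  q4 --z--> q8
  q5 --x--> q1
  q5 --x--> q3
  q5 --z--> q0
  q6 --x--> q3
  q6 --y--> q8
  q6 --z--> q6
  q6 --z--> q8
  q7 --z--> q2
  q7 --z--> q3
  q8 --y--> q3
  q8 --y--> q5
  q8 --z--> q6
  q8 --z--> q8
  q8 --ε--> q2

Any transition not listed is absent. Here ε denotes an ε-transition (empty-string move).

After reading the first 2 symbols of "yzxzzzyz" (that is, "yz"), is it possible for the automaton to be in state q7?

Yes

Start: ε-closure({q0}) = {q0, q4}.
Read 'y': q0→{q4}, q4→{q0}; now {q0, q4}.
Read 'z': q0→{q1, q7}, q4→{q8}; union {q1, q7, q8}; ε-closure = {q1, q2, q6, q7, q8}.
State q7 is in {q1, q2, q6, q7, q8}.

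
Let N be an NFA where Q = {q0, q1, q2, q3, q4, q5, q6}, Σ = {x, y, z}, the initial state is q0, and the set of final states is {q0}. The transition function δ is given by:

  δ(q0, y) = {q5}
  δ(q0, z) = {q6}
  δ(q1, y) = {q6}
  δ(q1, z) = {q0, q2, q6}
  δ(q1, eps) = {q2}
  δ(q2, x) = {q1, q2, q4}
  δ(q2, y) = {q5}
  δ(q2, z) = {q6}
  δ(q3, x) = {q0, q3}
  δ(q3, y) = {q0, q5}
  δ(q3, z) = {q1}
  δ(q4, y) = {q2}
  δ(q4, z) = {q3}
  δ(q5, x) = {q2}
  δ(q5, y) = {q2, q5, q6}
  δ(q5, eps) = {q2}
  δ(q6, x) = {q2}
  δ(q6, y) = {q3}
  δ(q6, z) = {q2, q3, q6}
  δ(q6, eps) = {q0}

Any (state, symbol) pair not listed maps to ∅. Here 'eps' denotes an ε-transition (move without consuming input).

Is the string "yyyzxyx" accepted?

No

Start in {q0}.
Read 'y': {q0} → {q2, q5}.
Read 'y': {q2, q5} → {q0, q2, q5, q6}.
Read 'y': {q0, q2, q5, q6} → {q0, q2, q3, q5, q6}.
Read 'z': {q0, q2, q3, q5, q6} → {q0, q1, q2, q3, q6}.
Read 'x': {q0, q1, q2, q3, q6} → {q0, q1, q2, q3, q4}.
Read 'y': {q0, q1, q2, q3, q4} → {q0, q2, q5, q6}.
Read 'x': {q0, q2, q5, q6} → {q1, q2, q4}.
The final set {q1, q2, q4} contains no accepting state.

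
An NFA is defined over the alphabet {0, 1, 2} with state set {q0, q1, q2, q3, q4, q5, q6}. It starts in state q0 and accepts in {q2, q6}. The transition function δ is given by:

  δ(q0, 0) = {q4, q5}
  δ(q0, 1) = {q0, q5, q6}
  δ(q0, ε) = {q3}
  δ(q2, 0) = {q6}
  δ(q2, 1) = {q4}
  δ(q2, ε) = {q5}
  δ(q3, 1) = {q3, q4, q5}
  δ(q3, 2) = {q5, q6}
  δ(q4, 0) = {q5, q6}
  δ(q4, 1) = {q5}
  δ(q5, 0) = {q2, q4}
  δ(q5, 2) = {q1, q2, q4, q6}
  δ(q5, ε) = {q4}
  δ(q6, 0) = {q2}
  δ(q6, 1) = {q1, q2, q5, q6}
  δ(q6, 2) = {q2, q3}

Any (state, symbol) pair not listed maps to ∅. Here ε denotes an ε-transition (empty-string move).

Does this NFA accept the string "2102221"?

Start: ε-closure({q0}) = {q0, q3}.
Read '2': {q0, q3} → {q4, q5, q6}.
Read '1': {q4, q5, q6} → {q1, q2, q4, q5, q6}.
Read '0': {q1, q2, q4, q5, q6} → {q2, q4, q5, q6}.
Read '2': {q2, q4, q5, q6} → {q1, q2, q3, q4, q5, q6}.
Read '2': {q1, q2, q3, q4, q5, q6} → {q1, q2, q3, q4, q5, q6}.
Read '2': {q1, q2, q3, q4, q5, q6} → {q1, q2, q3, q4, q5, q6}.
Read '1': {q1, q2, q3, q4, q5, q6} → {q1, q2, q3, q4, q5, q6}.
The final set {q1, q2, q3, q4, q5, q6} contains the accepting states q2, q6.

Yes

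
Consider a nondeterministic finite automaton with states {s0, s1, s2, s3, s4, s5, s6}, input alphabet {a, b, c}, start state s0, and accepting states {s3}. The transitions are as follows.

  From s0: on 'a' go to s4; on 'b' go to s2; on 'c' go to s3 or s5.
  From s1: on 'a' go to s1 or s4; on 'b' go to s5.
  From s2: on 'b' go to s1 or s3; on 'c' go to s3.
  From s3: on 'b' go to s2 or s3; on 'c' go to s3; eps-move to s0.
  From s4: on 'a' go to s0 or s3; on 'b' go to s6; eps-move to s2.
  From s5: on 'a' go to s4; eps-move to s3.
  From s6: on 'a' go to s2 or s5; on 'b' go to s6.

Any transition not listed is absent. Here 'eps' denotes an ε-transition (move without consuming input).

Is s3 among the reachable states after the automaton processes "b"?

No

Start in {s0}.
Read 'b': {s0} → {s2}.
State s3 is not in {s2}.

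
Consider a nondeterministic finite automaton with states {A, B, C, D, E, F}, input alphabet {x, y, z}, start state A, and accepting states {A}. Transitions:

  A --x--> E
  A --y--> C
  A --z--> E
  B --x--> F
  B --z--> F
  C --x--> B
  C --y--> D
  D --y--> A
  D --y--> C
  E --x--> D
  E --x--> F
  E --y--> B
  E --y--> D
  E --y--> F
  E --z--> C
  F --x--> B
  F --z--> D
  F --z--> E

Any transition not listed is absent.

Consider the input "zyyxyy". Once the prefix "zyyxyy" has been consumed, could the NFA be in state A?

Start in {A}.
Read 'z': {A} → {E}.
Read 'y': {E} → {B, D, F}.
Read 'y': {B, D, F} → {A, C}.
Read 'x': {A, C} → {B, E}.
Read 'y': {B, E} → {B, D, F}.
Read 'y': {B, D, F} → {A, C}.
State A is in {A, C}.

Yes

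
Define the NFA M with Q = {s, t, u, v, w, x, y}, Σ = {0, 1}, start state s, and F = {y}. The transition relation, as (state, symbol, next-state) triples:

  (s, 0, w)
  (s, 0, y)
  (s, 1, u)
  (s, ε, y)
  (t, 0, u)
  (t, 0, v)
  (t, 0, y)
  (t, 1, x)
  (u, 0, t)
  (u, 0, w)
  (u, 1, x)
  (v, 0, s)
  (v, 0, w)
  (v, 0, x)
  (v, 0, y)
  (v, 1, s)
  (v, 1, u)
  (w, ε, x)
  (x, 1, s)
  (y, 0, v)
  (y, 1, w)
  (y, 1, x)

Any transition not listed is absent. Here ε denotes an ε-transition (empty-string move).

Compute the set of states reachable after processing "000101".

Start: ε-closure({s}) = {s, y}.
Read '0': {s, y} → {v, w, x, y}.
Read '0': {v, w, x, y} → {s, v, w, x, y}.
Read '0': {s, v, w, x, y} → {s, v, w, x, y}.
Read '1': {s, v, w, x, y} → {s, u, w, x, y}.
Read '0': {s, u, w, x, y} → {t, v, w, x, y}.
Read '1': {t, v, w, x, y} → {s, u, w, x, y}.

{s, u, w, x, y}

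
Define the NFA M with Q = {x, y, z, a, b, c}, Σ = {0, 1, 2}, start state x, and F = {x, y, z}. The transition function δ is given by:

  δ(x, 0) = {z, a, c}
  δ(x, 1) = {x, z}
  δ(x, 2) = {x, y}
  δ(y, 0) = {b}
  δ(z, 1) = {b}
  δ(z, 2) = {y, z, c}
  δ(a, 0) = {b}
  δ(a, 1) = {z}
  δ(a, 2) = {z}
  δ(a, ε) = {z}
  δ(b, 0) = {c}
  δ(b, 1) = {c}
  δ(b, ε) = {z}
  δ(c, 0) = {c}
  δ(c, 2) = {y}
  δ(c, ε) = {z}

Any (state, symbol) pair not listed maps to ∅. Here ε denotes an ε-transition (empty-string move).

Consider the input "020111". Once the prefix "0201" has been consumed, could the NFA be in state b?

Yes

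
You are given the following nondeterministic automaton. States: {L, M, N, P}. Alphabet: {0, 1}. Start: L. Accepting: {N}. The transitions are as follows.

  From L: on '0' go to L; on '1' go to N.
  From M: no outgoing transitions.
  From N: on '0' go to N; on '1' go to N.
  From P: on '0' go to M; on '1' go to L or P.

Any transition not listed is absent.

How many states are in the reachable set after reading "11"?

1

Start in {L}.
Read '1': L→{N}; now {N}.
Read '1': N→{N}; now {N}.
That set has 1 state.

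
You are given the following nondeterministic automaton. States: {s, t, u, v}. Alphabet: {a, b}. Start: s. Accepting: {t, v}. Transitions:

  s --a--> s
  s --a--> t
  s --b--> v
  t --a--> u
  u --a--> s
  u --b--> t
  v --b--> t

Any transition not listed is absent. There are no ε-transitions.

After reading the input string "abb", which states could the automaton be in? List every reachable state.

Start in {s}.
Read 'a': {s} → {s, t}.
Read 'b': {s, t} → {v}.
Read 'b': {v} → {t}.

{t}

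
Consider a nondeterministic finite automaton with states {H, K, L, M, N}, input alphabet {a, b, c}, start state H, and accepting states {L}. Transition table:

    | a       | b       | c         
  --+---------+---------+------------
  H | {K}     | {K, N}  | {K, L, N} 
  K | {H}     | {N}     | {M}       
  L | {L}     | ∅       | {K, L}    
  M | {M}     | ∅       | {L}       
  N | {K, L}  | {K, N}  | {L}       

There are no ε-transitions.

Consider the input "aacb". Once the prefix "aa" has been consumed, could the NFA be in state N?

No

Start in {H}.
Read 'a': {H} → {K}.
Read 'a': {K} → {H}.
State N is not in {H}.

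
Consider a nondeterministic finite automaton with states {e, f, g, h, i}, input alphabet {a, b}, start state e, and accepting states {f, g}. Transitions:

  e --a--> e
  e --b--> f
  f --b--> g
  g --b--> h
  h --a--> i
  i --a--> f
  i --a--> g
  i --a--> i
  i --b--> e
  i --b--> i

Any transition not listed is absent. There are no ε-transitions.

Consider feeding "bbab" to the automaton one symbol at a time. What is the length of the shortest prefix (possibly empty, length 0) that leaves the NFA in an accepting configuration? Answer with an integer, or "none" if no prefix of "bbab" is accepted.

Start in {e}.
Read 'b': e→{f}; now {f}.
None of the earlier sets intersect F, but {f} does.

1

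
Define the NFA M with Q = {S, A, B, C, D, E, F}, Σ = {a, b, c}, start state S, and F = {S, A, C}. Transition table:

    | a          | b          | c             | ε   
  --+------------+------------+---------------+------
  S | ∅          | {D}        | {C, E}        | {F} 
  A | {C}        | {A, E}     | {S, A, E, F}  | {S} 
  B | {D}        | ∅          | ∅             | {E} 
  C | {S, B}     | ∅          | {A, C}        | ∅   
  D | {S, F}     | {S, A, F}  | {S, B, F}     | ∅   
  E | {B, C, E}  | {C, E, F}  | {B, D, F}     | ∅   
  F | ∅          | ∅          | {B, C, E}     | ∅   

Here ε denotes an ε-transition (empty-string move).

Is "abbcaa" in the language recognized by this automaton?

No

Start: ε-closure({S}) = {S, F}.
Read 'a': {S, F} → ∅.
The set is empty and remains empty for the remaining 5 symbols.
The final set ∅ contains no accepting state.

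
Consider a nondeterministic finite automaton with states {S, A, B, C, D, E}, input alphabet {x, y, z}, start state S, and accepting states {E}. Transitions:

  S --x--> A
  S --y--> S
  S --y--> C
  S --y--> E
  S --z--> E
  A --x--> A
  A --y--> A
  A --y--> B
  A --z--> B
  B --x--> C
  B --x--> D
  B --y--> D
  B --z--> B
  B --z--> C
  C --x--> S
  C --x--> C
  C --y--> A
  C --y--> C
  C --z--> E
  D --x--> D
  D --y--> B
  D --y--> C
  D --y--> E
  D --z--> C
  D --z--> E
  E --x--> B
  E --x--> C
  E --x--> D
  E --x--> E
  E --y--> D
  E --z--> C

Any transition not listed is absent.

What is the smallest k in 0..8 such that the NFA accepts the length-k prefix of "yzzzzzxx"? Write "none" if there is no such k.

Start in {S}.
Read 'y': {S} → {S, C, E}.
None of the earlier sets intersect F, but {S, C, E} does.

1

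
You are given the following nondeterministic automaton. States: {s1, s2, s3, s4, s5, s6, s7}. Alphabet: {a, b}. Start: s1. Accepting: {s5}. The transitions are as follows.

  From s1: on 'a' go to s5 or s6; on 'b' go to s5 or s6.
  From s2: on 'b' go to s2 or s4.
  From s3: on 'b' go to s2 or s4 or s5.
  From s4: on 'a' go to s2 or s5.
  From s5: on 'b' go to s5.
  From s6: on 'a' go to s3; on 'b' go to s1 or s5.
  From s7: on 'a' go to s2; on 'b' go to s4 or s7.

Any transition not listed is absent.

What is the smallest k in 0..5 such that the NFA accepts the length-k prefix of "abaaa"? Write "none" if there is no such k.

Start in {s1}.
Read 'a': s1→{s5, s6}; now {s5, s6}.
None of the earlier sets intersect F, but {s5, s6} does.

1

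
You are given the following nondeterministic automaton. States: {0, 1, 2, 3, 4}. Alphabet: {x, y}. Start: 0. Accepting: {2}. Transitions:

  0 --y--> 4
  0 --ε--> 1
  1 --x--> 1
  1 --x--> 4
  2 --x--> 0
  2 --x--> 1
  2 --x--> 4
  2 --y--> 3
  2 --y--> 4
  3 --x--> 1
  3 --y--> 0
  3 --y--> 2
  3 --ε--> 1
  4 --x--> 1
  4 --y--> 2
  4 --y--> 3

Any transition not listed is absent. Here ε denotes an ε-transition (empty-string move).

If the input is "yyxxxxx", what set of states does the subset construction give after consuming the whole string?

Start: ε-closure({0}) = {0, 1}.
Read 'y': {0, 1} → {4}.
Read 'y': {4} → {1, 2, 3}.
Read 'x': {1, 2, 3} → {0, 1, 4}.
Read 'x': {0, 1, 4} → {1, 4}.
Read 'x': {1, 4} → {1, 4}.
Read 'x': {1, 4} → {1, 4}.
Read 'x': {1, 4} → {1, 4}.

{1, 4}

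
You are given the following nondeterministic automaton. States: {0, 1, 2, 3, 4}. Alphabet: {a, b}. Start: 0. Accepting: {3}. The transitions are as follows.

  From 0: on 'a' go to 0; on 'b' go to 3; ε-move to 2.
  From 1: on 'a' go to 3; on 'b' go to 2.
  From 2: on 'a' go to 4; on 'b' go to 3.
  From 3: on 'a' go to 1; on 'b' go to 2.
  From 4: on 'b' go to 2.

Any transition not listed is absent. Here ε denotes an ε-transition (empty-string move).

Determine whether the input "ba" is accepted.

No

Start: ε-closure({0}) = {0, 2}.
Read 'b': {0, 2} → {3}.
Read 'a': {3} → {1}.
The final set {1} contains no accepting state.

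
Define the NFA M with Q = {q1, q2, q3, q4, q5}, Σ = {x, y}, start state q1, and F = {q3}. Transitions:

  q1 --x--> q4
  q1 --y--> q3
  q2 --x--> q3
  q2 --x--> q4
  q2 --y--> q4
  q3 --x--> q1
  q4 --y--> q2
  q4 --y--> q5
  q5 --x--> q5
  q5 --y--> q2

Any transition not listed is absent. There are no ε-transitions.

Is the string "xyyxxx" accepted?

No

Start in {q1}.
Read 'x': q1→{q4}; now {q4}.
Read 'y': q4→{q2, q5}; now {q2, q5}.
Read 'y': q2→{q4}, q5→{q2}; now {q2, q4}.
Read 'x': q2→{q3, q4}, q4→∅; now {q3, q4}.
Read 'x': q3→{q1}, q4→∅; now {q1}.
Read 'x': q1→{q4}; now {q4}.
The final set {q4} contains no accepting state.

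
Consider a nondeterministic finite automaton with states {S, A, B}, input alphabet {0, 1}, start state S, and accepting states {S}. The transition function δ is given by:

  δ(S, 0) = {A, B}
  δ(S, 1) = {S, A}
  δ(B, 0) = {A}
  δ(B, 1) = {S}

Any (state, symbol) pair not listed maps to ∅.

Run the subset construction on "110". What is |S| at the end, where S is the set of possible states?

Start in {S}.
Read '1': S→{S, A}; now {S, A}.
Read '1': S→{S, A}, A→∅; now {S, A}.
Read '0': S→{A, B}, A→∅; now {A, B}.
That set has 2 states.

2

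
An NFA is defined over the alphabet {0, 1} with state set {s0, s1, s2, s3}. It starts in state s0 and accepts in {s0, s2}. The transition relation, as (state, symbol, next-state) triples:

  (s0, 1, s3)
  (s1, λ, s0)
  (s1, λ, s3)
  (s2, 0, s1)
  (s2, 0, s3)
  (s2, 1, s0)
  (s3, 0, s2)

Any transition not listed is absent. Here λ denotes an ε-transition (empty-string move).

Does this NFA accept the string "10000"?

Yes

Start in {s0}.
Read '1': s0→{s3}; now {s3}.
Read '0': s3→{s2}; now {s2}.
Read '0': s2→{s1, s3}; union {s1, s3}; ε-closure = {s0, s1, s3}.
Read '0': s0→∅, s1→∅, s3→{s2}; now {s2}.
Read '0': s2→{s1, s3}; union {s1, s3}; ε-closure = {s0, s1, s3}.
The final set {s0, s1, s3} contains the accepting state s0.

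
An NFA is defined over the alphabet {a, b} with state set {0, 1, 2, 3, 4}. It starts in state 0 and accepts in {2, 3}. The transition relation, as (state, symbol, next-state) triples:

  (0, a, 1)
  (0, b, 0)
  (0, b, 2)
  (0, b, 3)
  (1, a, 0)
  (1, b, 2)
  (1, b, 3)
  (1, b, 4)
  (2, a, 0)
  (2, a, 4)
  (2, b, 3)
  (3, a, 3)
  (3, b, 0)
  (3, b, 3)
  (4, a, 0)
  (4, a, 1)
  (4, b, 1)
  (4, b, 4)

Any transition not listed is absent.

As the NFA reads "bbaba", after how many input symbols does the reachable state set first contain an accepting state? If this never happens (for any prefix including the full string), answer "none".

Start in {0}.
Read 'b': {0} → {0, 2, 3}.
None of the earlier sets intersect F, but {0, 2, 3} does.

1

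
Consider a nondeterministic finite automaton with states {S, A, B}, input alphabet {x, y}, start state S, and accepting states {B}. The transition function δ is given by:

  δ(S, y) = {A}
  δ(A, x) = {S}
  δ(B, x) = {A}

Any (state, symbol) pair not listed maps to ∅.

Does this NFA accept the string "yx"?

No

Start in {S}.
Read 'y': {S} → {A}.
Read 'x': {A} → {S}.
The final set {S} contains no accepting state.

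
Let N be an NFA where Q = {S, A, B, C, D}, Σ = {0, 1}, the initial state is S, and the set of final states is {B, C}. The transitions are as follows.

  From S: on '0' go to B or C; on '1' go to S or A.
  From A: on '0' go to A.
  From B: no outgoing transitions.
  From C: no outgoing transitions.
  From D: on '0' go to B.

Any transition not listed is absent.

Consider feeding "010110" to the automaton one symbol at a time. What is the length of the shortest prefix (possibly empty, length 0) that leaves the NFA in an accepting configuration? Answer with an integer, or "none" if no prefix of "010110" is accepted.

Start in {S}.
Read '0': S→{B, C}; now {B, C}.
None of the earlier sets intersect F, but {B, C} does.

1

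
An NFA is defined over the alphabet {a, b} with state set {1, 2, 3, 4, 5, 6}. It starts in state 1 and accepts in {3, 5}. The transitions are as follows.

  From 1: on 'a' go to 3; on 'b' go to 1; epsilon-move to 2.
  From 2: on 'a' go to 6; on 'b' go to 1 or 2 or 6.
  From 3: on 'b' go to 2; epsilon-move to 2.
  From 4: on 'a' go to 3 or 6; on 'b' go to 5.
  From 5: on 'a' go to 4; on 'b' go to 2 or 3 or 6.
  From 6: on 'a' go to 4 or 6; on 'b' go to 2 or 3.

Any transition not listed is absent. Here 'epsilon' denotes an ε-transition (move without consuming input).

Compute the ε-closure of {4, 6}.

{4, 6}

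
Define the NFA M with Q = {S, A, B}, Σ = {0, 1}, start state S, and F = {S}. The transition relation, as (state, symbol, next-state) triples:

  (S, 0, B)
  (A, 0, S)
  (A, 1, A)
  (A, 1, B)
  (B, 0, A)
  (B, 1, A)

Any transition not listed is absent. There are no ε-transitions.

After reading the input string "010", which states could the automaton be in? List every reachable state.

{S}

Start in {S}.
Read '0': S→{B}; now {B}.
Read '1': B→{A}; now {A}.
Read '0': A→{S}; now {S}.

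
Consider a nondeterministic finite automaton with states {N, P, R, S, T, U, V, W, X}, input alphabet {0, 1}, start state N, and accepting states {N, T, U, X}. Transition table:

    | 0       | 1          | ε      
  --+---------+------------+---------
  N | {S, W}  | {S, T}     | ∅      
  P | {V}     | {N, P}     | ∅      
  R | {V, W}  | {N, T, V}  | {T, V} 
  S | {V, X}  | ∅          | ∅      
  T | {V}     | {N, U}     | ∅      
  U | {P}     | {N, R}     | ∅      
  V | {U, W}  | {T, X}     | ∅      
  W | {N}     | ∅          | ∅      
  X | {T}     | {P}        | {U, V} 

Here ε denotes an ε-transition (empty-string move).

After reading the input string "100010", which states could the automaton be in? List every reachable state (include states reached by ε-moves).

Start in {N}.
Read '1': N→{S, T}; now {S, T}.
Read '0': S→{V, X}, T→{V}; union {V, X}; ε-closure = {U, V, X}.
Read '0': U→{P}, V→{U, W}, X→{T}; now {P, T, U, W}.
Read '0': P→{V}, T→{V}, U→{P}, W→{N}; now {N, P, V}.
Read '1': N→{S, T}, P→{N, P}, V→{T, X}; union {N, P, S, T, X}; ε-closure = {N, P, S, T, U, V, X}.
Read '0': N→{S, W}, P→{V}, S→{V, X}, T→{V}, U→{P}, V→{U, W}, X→{T}; now {P, S, T, U, V, W, X}.

{P, S, T, U, V, W, X}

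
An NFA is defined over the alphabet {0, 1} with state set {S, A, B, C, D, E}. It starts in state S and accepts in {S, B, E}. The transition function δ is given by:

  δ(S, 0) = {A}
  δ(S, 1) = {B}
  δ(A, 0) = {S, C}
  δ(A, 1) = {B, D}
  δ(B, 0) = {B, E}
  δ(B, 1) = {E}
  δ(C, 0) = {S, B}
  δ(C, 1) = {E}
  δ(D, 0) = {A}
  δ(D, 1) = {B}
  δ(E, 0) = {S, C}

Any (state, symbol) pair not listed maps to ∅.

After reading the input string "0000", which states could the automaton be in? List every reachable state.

{S, A, B, C, E}

Start in {S}.
Read '0': S→{A}; now {A}.
Read '0': A→{S, C}; now {S, C}.
Read '0': S→{A}, C→{S, B}; now {S, A, B}.
Read '0': S→{A}, A→{S, C}, B→{B, E}; now {S, A, B, C, E}.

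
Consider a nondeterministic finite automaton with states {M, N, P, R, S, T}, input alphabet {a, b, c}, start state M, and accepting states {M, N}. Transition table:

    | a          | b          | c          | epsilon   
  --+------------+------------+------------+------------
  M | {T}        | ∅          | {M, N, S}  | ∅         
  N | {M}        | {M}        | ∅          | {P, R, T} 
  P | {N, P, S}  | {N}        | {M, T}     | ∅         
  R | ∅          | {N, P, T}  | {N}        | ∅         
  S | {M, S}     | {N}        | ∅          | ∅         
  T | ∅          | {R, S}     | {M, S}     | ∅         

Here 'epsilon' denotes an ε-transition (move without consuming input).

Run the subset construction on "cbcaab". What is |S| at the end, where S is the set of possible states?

6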